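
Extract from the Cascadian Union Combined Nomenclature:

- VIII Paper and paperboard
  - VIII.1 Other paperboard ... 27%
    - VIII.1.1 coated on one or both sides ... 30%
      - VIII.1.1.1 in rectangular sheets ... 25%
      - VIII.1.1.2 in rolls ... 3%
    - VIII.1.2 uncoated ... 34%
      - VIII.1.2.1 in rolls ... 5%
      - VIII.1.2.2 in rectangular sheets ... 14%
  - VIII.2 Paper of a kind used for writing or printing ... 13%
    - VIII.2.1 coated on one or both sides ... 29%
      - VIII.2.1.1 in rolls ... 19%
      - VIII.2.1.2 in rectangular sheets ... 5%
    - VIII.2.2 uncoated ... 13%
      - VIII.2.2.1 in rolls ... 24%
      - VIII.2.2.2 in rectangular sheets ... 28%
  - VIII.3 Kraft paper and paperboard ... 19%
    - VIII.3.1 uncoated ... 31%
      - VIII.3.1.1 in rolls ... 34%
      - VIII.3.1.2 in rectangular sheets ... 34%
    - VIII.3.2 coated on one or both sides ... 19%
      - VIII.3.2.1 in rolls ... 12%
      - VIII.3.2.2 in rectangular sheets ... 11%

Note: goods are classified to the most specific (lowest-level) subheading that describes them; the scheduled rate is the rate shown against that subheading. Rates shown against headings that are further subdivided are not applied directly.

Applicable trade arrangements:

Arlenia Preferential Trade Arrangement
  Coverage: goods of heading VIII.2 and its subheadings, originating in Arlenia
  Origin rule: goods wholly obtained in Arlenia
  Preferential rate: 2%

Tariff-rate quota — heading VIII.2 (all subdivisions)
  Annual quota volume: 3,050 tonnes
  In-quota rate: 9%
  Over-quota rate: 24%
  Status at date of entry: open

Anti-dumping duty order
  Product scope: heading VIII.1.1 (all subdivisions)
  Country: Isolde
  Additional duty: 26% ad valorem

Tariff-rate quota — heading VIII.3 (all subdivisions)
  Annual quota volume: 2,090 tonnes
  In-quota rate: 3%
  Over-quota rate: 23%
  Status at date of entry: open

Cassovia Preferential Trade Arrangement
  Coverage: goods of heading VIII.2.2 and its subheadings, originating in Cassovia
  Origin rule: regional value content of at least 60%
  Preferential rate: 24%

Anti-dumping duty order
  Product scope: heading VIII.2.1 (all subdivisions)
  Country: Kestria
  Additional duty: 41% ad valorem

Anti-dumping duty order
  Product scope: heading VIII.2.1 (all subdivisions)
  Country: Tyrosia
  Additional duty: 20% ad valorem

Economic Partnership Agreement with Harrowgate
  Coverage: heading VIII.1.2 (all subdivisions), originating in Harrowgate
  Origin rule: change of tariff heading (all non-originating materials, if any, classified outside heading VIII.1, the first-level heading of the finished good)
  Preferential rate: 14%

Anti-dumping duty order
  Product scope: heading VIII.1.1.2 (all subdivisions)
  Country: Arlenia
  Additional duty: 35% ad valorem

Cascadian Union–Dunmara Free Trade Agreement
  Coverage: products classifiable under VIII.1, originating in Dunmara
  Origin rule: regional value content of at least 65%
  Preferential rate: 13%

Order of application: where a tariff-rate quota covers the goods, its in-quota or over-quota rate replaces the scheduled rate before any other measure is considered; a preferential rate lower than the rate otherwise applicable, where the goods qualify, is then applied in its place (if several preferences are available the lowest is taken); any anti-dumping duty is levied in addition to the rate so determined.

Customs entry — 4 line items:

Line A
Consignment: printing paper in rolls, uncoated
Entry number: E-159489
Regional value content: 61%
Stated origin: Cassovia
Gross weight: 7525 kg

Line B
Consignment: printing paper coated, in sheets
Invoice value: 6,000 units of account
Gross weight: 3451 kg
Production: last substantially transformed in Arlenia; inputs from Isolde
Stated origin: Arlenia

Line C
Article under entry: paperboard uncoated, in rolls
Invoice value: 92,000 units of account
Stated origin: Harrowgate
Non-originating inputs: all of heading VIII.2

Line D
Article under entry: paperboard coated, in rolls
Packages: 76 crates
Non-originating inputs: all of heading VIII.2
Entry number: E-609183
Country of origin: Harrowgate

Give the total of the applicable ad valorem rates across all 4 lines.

26%

Line A: printing paper → VIII.2; uncoated → VIII.2.2; in rolls → VIII.2.2.1. Scheduled 24%. quota on VIII.2 open → in-quota 9%; Cassovia agreement on VIII.2.2: RVC ≥ 60% → 24% available; preference 24% not lower than 9% → no reduction. → 9%.
Line B: printing paper → VIII.2; coated → VIII.2.1; in sheets → VIII.2.1.2. Scheduled 5%. quota on VIII.2 open → in-quota 9%; Arlenia agreement on VIII.2: not wholly obtained. → 9%.
Line C: paperboard → VIII.1; uncoated → VIII.1.2; in rolls → VIII.1.2.1. Scheduled 5%. Harrowgate agreement on VIII.1.2: CTH met → 14% available; preference 14% not lower than 5% → no reduction. → 5%.
Line D: paperboard → VIII.1; coated → VIII.1.1; in rolls → VIII.1.1.2. Scheduled 3%. Harrowgate agreement on VIII.1.2: VIII.1.1.2 not covered. → 3%.
Sum: 9% + 9% + 5% + 3% = 26%.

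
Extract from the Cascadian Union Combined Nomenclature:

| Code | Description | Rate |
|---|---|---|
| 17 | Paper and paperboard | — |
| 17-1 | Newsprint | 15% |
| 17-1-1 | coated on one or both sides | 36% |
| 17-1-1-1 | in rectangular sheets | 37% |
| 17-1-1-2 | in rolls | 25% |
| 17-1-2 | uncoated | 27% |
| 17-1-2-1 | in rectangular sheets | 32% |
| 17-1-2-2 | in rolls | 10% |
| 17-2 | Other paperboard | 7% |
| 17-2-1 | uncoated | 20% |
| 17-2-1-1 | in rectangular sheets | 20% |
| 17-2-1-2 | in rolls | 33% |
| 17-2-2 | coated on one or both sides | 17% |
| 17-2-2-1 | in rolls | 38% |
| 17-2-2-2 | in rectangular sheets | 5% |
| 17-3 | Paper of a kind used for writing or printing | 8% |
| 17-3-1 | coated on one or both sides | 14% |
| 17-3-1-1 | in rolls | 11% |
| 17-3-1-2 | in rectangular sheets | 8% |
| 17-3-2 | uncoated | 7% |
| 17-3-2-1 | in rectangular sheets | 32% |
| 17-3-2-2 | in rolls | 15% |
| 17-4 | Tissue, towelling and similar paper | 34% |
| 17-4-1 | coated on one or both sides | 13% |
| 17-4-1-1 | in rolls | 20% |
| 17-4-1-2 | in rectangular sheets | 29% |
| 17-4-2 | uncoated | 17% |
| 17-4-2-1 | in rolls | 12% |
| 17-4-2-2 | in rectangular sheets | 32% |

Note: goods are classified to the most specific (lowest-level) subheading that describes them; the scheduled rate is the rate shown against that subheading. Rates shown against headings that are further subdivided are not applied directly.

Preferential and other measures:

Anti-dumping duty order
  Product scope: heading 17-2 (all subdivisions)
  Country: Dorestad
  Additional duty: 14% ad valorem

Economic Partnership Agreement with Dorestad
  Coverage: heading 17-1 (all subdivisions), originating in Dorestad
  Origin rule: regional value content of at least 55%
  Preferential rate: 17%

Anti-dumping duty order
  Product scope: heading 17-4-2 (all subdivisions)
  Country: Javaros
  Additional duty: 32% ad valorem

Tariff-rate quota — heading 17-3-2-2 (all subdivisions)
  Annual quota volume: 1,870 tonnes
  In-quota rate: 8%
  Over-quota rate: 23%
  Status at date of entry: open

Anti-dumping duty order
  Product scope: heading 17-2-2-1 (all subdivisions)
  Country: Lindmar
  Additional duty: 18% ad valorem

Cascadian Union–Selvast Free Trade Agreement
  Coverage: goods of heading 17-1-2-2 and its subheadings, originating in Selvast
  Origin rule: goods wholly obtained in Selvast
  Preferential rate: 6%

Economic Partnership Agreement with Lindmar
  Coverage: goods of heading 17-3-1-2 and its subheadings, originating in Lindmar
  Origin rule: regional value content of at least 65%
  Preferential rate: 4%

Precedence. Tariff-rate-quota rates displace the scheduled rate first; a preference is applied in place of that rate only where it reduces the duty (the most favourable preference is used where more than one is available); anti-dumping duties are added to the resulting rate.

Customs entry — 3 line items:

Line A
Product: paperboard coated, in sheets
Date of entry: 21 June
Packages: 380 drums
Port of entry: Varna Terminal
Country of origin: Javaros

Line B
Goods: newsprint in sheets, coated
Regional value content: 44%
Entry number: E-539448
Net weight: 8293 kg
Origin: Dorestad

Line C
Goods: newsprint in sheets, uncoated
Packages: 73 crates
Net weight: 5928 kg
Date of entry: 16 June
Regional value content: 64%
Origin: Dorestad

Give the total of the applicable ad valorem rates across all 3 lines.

Line A: paperboard → 17-2; coated → 17-2-2; in sheets → 17-2-2-2. Scheduled 5%. No special measure applies. → 5%.
Line B: newsprint → 17-1; coated → 17-1-1; in sheets → 17-1-1-1. Scheduled 37%. Dorestad agreement on 17-1: RVC < 55%. → 37%.
Line C: newsprint → 17-1; uncoated → 17-1-2; in sheets → 17-1-2-1. Scheduled 32%. Dorestad agreement on 17-1: RVC ≥ 55% → 17% available; preferential 17%. → 17%.
Sum: 5% + 37% + 17% = 59%.

59%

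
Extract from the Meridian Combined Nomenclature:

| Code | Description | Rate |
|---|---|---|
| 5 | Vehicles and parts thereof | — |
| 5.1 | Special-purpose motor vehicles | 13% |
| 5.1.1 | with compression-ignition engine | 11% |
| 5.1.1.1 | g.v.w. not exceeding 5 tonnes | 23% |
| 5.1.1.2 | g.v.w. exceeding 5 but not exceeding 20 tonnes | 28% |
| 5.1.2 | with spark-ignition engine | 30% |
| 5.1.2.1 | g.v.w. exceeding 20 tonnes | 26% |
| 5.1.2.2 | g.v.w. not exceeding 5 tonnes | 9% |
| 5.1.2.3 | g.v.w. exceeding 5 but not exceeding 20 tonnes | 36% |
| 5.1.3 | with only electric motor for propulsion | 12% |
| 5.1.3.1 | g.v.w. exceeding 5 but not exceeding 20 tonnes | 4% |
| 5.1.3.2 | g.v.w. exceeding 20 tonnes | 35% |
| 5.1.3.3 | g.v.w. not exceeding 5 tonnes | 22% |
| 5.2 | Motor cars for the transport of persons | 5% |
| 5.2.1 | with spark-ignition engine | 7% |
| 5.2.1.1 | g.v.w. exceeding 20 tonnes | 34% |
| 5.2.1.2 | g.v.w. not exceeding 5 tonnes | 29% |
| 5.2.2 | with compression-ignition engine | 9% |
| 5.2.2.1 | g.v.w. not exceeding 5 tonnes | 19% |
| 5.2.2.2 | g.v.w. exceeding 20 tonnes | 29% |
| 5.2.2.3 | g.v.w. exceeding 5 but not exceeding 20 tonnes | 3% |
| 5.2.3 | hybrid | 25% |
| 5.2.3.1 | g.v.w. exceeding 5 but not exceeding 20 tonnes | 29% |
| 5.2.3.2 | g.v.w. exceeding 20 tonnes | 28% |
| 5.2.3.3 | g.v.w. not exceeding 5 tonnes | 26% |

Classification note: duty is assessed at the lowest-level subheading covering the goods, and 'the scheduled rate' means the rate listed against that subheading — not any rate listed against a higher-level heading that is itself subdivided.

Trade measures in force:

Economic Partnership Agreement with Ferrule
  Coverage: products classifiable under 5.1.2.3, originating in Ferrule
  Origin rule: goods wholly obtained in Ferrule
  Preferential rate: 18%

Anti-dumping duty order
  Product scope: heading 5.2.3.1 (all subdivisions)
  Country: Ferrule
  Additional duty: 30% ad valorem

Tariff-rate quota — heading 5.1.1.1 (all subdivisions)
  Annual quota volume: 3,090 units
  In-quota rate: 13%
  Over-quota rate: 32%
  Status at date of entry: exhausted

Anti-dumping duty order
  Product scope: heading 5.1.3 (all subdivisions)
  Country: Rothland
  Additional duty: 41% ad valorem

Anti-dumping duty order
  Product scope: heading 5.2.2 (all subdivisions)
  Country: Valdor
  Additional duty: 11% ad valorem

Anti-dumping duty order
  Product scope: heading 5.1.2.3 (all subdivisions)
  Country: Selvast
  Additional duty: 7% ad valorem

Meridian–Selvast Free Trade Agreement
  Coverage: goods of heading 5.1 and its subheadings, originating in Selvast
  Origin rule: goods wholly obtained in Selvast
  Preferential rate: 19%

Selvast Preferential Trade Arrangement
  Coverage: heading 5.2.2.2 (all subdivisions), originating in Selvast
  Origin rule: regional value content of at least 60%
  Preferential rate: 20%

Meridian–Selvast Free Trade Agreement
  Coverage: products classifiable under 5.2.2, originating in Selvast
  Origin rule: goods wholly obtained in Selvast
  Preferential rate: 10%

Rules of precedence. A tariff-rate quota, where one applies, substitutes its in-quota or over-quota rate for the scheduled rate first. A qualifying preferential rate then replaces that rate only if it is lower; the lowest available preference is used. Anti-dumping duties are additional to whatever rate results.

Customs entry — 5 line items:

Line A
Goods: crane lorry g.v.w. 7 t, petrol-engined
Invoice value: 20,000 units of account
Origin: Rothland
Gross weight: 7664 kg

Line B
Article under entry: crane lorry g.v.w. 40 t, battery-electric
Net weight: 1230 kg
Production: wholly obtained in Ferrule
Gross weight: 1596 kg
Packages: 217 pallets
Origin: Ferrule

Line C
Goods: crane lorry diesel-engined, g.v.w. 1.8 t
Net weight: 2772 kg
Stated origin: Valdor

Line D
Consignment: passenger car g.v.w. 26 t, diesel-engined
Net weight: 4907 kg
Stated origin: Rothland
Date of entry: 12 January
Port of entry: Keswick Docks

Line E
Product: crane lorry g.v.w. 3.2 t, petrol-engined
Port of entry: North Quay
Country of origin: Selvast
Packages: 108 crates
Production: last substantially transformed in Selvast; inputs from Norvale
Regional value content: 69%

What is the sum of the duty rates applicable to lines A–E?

141%

Line A: crane lorry → 5.1; petrol-engined → 5.1.2; g.v.w. 7 t → 5.1.2.3. Scheduled 36%. No special measure applies. → 36%.
Line B: crane lorry → 5.1; battery-electric → 5.1.3; g.v.w. 40 t → 5.1.3.2. Scheduled 35%. Ferrule agreement on 5.1.2.3: 5.1.3.2 not covered. → 35%.
Line C: crane lorry → 5.1; diesel-engined → 5.1.1; g.v.w. 1.8 t → 5.1.1.1. Scheduled 23%. quota on 5.1.1.1 exhausted → over-quota 32%. → 32%.
Line D: passenger car → 5.2; diesel-engined → 5.2.2; g.v.w. 26 t → 5.2.2.2. Scheduled 29%. No special measure applies. → 29%.
Line E: crane lorry → 5.1; petrol-engined → 5.1.2; g.v.w. 3.2 t → 5.1.2.2. Scheduled 9%. Selvast agreement on 5.1: not wholly obtained; Selvast agreement on 5.2.2.2: 5.1.2.2 not covered; Selvast agreement on 5.2.2: 5.1.2.2 not covered. → 9%.
Sum: 36% + 35% + 32% + 29% + 9% = 141%.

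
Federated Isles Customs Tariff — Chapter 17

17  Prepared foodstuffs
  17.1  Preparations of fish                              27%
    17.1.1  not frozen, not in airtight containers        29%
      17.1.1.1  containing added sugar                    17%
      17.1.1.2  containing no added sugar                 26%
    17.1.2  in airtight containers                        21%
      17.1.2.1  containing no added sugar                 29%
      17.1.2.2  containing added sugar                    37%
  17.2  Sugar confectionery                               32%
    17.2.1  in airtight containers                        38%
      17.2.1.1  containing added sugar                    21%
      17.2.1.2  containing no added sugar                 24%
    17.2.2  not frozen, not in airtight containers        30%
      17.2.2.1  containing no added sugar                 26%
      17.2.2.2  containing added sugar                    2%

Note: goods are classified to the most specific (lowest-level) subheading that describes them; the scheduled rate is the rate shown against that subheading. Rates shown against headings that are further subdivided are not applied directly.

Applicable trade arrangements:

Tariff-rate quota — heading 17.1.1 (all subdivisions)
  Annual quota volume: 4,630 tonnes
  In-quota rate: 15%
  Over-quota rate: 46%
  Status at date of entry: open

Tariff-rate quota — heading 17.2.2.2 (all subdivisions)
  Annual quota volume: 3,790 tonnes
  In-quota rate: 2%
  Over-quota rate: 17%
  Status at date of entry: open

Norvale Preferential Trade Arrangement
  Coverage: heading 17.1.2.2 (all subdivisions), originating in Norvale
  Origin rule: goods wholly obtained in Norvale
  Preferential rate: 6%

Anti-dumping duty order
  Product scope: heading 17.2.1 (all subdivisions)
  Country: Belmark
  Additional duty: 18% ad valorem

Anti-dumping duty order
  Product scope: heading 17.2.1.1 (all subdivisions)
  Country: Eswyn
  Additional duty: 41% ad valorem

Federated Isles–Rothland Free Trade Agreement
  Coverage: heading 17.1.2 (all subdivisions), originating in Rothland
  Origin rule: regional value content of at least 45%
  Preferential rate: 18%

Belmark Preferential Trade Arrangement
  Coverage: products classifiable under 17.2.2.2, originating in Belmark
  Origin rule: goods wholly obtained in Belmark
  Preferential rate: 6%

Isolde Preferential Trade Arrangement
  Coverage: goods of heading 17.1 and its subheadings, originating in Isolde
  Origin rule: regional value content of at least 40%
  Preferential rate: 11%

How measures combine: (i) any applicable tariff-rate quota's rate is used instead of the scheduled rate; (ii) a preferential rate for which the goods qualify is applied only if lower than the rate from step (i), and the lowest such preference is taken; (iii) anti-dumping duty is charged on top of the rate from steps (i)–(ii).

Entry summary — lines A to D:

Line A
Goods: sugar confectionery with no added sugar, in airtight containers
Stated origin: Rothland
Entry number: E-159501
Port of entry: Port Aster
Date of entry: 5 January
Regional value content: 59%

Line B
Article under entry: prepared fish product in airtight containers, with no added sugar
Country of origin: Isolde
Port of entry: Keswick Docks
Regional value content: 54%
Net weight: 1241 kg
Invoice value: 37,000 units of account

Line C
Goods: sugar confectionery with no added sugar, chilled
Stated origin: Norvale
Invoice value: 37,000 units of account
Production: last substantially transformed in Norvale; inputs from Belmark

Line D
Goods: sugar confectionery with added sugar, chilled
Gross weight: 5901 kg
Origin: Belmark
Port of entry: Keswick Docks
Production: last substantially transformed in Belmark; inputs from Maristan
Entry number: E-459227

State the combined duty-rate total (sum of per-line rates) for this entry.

Line A: sugar confectionery → 17.2; in airtight containers → 17.2.1; with no added sugar → 17.2.1.2. Scheduled 24%. Rothland agreement on 17.1.2: 17.2.1.2 not covered. → 24%.
Line B: prepared fish product → 17.1; in airtight containers → 17.1.2; with no added sugar → 17.1.2.1. Scheduled 29%. Isolde agreement on 17.1: RVC ≥ 40% → 11% available; preferential 11%. → 11%.
Line C: sugar confectionery → 17.2; chilled → 17.2.2; with no added sugar → 17.2.2.1. Scheduled 26%. Norvale agreement on 17.1.2.2: 17.2.2.1 not covered. → 26%.
Line D: sugar confectionery → 17.2; chilled → 17.2.2; with added sugar → 17.2.2.2. Scheduled 2%. quota on 17.2.2.2 open → in-quota 2%; Belmark agreement on 17.2.2.2: not wholly obtained. → 2%.
Sum: 24% + 11% + 26% + 2% = 63%.

63%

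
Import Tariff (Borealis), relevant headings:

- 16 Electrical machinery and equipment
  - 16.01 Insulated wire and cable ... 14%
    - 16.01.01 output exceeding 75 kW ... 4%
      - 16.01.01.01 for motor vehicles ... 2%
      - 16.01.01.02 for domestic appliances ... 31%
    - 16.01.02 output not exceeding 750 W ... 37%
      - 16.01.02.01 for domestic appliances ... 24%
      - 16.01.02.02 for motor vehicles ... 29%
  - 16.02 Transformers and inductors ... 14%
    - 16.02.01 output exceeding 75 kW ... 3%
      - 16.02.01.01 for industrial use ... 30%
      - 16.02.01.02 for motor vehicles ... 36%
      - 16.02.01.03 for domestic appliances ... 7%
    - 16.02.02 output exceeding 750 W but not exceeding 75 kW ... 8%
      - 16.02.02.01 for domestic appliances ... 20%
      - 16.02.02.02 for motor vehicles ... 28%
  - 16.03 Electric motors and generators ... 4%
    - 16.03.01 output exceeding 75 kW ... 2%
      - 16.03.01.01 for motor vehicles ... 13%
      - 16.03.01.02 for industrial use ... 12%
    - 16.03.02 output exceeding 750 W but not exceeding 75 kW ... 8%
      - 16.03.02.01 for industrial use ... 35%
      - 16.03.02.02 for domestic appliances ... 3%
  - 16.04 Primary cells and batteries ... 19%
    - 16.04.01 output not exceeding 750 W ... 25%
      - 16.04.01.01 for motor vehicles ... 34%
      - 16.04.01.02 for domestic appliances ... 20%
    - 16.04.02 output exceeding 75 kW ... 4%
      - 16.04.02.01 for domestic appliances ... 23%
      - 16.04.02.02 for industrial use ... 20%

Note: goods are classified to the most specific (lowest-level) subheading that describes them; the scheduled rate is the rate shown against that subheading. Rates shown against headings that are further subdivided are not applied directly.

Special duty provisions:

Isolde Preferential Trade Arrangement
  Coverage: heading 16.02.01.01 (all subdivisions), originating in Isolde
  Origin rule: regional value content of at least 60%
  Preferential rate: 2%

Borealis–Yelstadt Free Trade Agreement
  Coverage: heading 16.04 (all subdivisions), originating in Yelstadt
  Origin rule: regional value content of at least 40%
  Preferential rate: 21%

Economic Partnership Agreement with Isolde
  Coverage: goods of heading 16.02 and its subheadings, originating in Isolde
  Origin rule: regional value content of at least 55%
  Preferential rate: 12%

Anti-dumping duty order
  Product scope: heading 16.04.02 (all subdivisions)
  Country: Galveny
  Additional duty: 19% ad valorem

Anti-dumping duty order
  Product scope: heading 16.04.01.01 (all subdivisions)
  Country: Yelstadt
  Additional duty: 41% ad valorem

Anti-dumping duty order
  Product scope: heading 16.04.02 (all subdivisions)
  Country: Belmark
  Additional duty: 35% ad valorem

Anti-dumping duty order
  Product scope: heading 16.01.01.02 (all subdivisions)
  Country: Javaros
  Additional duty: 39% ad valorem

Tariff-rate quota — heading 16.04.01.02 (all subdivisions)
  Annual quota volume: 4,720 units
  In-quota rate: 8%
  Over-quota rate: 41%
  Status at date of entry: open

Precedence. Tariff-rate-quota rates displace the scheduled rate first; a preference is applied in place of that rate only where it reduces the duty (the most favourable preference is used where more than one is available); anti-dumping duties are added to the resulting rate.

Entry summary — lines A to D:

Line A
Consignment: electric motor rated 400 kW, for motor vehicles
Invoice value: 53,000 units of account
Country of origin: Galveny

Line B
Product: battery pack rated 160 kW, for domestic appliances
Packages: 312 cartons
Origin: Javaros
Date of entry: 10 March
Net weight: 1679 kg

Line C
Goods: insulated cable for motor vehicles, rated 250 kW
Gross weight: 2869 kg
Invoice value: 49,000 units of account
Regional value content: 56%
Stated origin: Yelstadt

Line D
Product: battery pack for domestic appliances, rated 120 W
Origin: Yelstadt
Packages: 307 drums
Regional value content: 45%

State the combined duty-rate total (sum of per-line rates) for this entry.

Line A: electric motor → 16.03; rated 400 kW → 16.03.01; for motor vehicles → 16.03.01.01. Scheduled 13%. No special measure applies. → 13%.
Line B: battery pack → 16.04; rated 160 kW → 16.04.02; for domestic appliances → 16.04.02.01. Scheduled 23%. No special measure applies. → 23%.
Line C: insulated cable → 16.01; rated 250 kW → 16.01.01; for motor vehicles → 16.01.01.01. Scheduled 2%. Yelstadt agreement on 16.04: 16.01.01.01 not covered. → 2%.
Line D: battery pack → 16.04; rated 120 W → 16.04.01; for domestic appliances → 16.04.01.02. Scheduled 20%. quota on 16.04.01.02 open → in-quota 8%; Yelstadt agreement on 16.04: RVC ≥ 40% → 21% available; preference 21% not lower than 8% → no reduction. → 8%.
Sum: 13% + 23% + 2% + 8% = 46%.

46%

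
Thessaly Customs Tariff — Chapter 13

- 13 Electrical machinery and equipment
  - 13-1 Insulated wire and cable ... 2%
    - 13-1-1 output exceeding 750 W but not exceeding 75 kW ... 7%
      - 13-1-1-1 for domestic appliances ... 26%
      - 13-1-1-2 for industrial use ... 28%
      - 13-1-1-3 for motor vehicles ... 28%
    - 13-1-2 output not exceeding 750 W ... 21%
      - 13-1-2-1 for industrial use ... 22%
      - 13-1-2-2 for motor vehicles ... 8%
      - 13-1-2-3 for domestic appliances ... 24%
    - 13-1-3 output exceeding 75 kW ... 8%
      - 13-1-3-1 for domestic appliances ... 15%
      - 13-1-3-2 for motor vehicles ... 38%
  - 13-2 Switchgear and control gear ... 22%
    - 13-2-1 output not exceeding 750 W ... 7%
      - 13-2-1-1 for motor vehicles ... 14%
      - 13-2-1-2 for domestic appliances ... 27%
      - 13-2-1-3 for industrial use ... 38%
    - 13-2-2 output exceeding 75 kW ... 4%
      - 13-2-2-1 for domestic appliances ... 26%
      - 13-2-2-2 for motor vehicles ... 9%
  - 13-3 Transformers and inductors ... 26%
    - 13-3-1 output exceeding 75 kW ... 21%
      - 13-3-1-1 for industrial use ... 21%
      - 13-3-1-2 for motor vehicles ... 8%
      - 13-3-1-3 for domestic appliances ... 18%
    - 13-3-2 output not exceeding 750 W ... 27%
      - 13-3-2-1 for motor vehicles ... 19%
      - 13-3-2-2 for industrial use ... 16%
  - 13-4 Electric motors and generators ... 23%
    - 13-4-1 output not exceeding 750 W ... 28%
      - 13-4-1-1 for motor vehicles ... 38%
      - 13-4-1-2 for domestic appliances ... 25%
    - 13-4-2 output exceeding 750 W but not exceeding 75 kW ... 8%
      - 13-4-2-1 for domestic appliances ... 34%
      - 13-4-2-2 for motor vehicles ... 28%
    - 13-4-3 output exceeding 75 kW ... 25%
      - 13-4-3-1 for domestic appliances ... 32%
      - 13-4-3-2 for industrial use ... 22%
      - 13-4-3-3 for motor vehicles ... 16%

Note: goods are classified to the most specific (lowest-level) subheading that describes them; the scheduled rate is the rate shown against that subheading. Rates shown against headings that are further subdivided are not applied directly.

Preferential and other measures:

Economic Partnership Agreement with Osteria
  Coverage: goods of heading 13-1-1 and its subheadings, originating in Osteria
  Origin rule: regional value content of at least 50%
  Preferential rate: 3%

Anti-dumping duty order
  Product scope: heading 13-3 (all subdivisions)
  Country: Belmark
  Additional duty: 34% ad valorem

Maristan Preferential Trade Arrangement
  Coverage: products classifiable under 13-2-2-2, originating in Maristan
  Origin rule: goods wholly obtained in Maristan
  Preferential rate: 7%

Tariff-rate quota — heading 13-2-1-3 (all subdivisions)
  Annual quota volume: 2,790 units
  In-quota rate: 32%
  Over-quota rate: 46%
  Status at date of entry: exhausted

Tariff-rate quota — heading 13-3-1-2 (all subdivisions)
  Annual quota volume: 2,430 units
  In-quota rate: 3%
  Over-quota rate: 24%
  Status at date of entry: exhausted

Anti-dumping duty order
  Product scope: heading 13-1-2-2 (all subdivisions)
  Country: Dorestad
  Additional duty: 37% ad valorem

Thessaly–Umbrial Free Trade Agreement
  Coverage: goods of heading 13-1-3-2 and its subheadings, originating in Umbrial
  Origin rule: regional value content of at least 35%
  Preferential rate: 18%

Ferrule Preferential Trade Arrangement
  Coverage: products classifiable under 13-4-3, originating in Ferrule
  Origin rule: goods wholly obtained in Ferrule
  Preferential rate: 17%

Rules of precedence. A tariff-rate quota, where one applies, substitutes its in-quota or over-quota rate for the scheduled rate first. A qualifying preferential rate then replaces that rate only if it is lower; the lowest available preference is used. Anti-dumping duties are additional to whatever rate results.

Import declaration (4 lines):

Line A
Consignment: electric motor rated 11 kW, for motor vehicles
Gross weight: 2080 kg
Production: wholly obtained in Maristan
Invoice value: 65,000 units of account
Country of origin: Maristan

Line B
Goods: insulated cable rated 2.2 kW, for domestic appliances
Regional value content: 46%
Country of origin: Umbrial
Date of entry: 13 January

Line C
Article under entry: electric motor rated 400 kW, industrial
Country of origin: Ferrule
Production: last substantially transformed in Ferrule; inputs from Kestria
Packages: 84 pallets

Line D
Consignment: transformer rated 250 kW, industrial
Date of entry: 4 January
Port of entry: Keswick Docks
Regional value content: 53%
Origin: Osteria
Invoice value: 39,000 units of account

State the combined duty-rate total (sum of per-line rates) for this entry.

Line A: electric motor → 13-4; rated 11 kW → 13-4-2; for motor vehicles → 13-4-2-2. Scheduled 28%. Maristan agreement on 13-2-2-2: 13-4-2-2 not covered. → 28%.
Line B: insulated cable → 13-1; rated 2.2 kW → 13-1-1; for domestic appliances → 13-1-1-1. Scheduled 26%. Umbrial agreement on 13-1-3-2: 13-1-1-1 not covered. → 26%.
Line C: electric motor → 13-4; rated 400 kW → 13-4-3; industrial → 13-4-3-2. Scheduled 22%. Ferrule agreement on 13-4-3: not wholly obtained. → 22%.
Line D: transformer → 13-3; rated 250 kW → 13-3-1; industrial → 13-3-1-1. Scheduled 21%. Osteria agreement on 13-1-1: 13-3-1-1 not covered. → 21%.
Sum: 28% + 26% + 22% + 21% = 97%.

97%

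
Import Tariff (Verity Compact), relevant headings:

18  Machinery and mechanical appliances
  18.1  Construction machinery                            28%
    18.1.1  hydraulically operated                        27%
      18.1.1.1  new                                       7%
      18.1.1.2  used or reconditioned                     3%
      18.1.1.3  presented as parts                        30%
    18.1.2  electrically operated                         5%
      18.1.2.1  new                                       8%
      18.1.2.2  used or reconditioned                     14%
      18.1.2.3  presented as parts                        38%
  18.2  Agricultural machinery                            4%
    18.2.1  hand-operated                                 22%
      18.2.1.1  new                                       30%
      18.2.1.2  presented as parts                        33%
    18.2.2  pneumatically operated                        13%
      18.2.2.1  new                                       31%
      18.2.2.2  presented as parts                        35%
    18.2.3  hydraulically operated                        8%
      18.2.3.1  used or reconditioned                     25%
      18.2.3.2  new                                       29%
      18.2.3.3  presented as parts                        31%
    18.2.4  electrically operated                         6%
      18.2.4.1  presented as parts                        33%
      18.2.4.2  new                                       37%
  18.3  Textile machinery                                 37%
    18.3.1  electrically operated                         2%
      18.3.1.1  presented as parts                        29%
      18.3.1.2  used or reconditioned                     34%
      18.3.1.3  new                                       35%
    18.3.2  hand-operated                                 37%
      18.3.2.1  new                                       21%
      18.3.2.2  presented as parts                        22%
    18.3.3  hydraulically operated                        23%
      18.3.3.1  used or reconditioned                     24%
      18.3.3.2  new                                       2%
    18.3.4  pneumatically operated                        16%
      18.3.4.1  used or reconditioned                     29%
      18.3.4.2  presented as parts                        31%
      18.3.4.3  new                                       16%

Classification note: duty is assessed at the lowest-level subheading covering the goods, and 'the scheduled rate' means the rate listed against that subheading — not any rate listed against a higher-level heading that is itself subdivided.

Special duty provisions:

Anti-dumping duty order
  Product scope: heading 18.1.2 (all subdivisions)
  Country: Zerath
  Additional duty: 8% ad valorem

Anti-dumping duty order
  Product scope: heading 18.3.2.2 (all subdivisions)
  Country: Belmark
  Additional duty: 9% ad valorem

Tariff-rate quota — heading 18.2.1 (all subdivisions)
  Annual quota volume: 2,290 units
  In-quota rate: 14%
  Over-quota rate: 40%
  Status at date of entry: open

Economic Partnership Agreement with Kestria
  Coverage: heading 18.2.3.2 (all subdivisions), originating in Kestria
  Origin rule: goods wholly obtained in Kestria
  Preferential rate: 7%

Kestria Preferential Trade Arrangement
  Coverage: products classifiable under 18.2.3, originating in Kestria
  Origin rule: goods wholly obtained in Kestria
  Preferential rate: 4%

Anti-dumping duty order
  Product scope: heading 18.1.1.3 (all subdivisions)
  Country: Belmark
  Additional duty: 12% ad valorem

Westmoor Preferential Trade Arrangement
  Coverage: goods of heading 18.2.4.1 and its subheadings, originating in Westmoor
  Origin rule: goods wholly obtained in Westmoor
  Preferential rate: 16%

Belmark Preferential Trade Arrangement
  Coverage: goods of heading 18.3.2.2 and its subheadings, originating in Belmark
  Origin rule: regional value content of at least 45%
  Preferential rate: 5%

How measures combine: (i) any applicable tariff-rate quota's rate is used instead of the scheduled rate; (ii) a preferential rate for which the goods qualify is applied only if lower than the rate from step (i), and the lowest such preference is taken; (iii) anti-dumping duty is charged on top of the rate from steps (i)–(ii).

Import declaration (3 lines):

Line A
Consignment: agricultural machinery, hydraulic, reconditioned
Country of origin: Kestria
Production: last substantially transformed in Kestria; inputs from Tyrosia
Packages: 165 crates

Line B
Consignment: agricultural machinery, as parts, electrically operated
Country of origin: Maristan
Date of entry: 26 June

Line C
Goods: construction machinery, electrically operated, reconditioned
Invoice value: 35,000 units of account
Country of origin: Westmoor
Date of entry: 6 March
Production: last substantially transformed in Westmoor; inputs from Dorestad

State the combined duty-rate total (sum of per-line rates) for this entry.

Line A: agricultural → 18.2; hydraulic → 18.2.3; reconditioned → 18.2.3.1. Scheduled 25%. Kestria agreement on 18.2.3.2: 18.2.3.1 not covered; Kestria agreement on 18.2.3: not wholly obtained. → 25%.
Line B: agricultural → 18.2; electrically operated → 18.2.4; as parts → 18.2.4.1. Scheduled 33%. No special measure applies. → 33%.
Line C: construction → 18.1; electrically operated → 18.1.2; reconditioned → 18.1.2.2. Scheduled 14%. Westmoor agreement on 18.2.4.1: 18.1.2.2 not covered. → 14%.
Sum: 25% + 33% + 14% = 72%.

72%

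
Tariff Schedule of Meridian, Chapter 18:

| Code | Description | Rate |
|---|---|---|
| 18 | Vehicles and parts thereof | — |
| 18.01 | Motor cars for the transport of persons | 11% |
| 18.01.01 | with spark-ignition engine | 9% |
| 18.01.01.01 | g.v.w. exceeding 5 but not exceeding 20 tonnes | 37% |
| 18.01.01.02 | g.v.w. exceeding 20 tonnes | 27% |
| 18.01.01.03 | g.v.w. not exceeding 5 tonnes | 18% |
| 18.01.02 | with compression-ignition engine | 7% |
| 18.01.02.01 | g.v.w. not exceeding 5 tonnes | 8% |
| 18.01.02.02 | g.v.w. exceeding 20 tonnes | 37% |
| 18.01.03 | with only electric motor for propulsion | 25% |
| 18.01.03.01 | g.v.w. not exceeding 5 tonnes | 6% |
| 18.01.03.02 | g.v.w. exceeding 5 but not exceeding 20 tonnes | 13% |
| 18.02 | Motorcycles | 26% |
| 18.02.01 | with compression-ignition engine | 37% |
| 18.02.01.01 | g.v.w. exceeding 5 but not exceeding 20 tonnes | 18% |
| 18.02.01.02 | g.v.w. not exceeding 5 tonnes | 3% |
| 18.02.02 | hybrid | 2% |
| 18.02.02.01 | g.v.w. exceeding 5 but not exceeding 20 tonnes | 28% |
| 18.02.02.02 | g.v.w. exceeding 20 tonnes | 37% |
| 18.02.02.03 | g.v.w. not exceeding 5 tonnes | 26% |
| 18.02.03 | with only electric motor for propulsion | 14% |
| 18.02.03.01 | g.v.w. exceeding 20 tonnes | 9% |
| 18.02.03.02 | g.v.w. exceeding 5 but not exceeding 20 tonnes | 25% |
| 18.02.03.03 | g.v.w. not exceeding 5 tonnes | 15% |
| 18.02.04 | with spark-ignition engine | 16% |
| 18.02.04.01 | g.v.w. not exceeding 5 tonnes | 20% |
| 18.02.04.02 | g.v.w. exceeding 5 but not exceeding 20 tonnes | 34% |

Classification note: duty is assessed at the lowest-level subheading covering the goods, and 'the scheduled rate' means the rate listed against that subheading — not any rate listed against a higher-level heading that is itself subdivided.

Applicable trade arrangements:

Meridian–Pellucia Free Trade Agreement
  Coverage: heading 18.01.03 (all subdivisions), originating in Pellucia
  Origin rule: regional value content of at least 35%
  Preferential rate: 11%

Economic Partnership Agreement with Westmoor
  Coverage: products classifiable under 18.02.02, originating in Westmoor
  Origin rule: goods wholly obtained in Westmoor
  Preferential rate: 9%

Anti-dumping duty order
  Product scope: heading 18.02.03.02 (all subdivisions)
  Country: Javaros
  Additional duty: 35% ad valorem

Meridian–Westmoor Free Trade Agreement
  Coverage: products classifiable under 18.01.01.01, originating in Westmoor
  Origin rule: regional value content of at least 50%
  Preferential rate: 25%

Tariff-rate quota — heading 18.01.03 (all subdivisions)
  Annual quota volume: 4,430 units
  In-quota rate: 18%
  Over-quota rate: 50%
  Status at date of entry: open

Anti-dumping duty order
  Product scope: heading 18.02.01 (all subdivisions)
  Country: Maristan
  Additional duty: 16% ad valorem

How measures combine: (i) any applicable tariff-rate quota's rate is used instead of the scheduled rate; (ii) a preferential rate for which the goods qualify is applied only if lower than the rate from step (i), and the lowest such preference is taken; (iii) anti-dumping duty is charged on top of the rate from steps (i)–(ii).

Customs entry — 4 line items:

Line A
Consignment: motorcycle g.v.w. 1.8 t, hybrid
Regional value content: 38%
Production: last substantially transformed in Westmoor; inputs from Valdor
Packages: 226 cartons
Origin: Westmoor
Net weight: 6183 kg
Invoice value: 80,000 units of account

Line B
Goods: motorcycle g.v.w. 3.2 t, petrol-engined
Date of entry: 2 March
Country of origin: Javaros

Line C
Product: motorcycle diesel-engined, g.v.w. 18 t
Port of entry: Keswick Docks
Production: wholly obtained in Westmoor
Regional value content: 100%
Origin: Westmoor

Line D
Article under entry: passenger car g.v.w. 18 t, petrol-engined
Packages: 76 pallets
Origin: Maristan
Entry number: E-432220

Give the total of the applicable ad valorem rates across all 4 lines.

101%

Line A: motorcycle → 18.02; hybrid → 18.02.02; g.v.w. 1.8 t → 18.02.02.03. Scheduled 26%. Westmoor agreement on 18.02.02: not wholly obtained; Westmoor agreement on 18.01.01.01: 18.02.02.03 not covered. → 26%.
Line B: motorcycle → 18.02; petrol-engined → 18.02.04; g.v.w. 3.2 t → 18.02.04.01. Scheduled 20%. No special measure applies. → 20%.
Line C: motorcycle → 18.02; diesel-engined → 18.02.01; g.v.w. 18 t → 18.02.01.01. Scheduled 18%. Westmoor agreement on 18.02.02: 18.02.01.01 not covered; Westmoor agreement on 18.01.01.01: 18.02.01.01 not covered. → 18%.
Line D: passenger car → 18.01; petrol-engined → 18.01.01; g.v.w. 18 t → 18.01.01.01. Scheduled 37%. No special measure applies. → 37%.
Sum: 26% + 20% + 18% + 37% = 101%.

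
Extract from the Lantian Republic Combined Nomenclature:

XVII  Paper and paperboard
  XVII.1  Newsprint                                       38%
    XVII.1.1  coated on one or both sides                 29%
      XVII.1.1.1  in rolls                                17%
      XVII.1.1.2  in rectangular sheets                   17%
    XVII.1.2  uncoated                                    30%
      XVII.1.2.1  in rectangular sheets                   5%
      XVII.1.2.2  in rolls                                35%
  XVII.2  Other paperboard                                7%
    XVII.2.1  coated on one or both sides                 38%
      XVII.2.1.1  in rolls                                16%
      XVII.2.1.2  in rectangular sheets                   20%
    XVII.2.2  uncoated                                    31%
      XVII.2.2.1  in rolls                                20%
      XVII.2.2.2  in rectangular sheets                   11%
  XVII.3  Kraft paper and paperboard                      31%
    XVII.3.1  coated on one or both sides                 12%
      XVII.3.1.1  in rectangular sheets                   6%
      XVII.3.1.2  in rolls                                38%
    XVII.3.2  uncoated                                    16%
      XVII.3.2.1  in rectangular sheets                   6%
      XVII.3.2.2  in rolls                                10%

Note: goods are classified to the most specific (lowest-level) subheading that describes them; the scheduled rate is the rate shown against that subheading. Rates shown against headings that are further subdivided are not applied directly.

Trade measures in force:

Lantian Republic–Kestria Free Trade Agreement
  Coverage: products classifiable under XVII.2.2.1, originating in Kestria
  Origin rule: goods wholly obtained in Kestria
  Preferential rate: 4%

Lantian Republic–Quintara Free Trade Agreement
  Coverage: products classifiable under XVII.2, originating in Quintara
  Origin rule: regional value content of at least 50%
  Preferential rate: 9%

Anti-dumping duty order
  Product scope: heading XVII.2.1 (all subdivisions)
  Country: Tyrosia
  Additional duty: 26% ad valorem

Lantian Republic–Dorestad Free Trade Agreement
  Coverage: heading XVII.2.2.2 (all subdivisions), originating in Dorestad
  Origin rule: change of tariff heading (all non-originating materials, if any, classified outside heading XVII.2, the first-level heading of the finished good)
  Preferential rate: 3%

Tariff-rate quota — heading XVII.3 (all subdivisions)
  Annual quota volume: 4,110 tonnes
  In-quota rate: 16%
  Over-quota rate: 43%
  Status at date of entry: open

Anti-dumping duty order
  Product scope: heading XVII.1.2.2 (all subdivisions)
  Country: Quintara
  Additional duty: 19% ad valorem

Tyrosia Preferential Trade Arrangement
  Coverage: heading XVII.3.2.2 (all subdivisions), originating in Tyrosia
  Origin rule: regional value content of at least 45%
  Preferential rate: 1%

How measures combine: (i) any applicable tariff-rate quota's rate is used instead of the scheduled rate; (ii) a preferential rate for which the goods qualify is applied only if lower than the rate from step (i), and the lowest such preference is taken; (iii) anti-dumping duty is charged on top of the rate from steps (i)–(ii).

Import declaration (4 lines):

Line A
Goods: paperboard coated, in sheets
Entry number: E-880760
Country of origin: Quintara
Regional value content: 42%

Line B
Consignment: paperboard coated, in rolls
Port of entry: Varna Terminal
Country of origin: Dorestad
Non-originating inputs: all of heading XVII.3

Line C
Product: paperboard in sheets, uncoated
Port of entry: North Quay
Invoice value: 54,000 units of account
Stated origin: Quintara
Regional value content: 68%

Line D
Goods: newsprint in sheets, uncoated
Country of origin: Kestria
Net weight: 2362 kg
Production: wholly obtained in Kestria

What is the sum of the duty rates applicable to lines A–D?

Line A: paperboard → XVII.2; coated → XVII.2.1; in sheets → XVII.2.1.2. Scheduled 20%. Quintara agreement on XVII.2: RVC < 50%. → 20%.
Line B: paperboard → XVII.2; coated → XVII.2.1; in rolls → XVII.2.1.1. Scheduled 16%. Dorestad agreement on XVII.2.2.2: XVII.2.1.1 not covered. → 16%.
Line C: paperboard → XVII.2; uncoated → XVII.2.2; in sheets → XVII.2.2.2. Scheduled 11%. Quintara agreement on XVII.2: RVC ≥ 50% → 9% available; preferential 9%. → 9%.
Line D: newsprint → XVII.1; uncoated → XVII.1.2; in sheets → XVII.1.2.1. Scheduled 5%. Kestria agreement on XVII.2.2.1: XVII.1.2.1 not covered. → 5%.
Sum: 20% + 16% + 9% + 5% = 50%.

50%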